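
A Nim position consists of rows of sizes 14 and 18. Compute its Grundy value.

Nim-sum: 14 ⊕ 18 = 28.

28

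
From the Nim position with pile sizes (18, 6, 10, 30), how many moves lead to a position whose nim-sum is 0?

Compute the nim-sum pairwise:
18 ⊕ 6 = 20
20 ⊕ 10 = 30
30 ⊕ 30 = 0
The nim-sum is already 0, so every move leaves a nonzero nim-sum — there are no winning moves.

0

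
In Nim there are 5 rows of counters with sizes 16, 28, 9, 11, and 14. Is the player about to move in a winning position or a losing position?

Losing position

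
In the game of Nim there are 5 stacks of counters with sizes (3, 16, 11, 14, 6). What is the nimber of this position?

16

Nim-sum: 3 ⊕ 16 ⊕ 11 ⊕ 14 ⊕ 6 = 16.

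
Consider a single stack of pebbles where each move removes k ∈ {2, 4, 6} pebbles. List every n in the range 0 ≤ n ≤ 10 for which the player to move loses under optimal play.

0, 1, 8, 9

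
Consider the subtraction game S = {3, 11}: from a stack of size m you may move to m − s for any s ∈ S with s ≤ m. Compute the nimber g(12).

Grundy values for subtraction set {3, 11}:
g(0) = mex{} = 0
g(1) = mex{} = 0
g(2) = mex{} = 0
g(3) = mex{0} = 1
g(4) = mex{0} = 1
g(5) = mex{0} = 1
g(6) = mex{1} = 0
g(7) = mex{1} = 0
g(8) = mex{1} = 0
g(9) = mex{0} = 1
g(10) = mex{0} = 1
g(11) = mex{0} = 1
g(12) = mex{0,1} = 2
So g(12) = 2.

2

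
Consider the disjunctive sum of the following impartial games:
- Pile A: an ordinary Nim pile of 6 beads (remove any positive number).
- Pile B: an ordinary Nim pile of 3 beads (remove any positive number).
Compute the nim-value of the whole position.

Pile A is a plain Nim pile of size 6, so its Grundy value is 6.
Pile B is a plain Nim pile of size 3, so its Grundy value is 3.
By the Sprague-Grundy theorem, the Grundy value of a sum of independent games is the XOR of the component values.
Combined value = 6 XOR 3 = 5.

5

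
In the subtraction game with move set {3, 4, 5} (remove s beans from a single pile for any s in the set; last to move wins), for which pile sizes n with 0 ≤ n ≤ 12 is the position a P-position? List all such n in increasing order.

Compute g(0), g(1), … for moves {3, 4, 5}:
g(0) = mex{} = 0
g(1) = mex{} = 0
g(2) = mex{} = 0
g(3) = mex{0} = 1
g(4) = mex{0} = 1
g(5) = mex{0} = 1
g(6) = mex{0,1} = 2
g(7) = mex{0,1} = 2
g(8) = mex{1} = 0
g(9) = mex{1,2} = 0
g(10) = mex{1,2} = 0
g(11) = mex{0,2} = 1
g(12) = mex{0,2} = 1
The P-positions (g = 0) in 0..12 are 0, 1, 2, 8, 9, 10.

0, 1, 2, 8, 9, 10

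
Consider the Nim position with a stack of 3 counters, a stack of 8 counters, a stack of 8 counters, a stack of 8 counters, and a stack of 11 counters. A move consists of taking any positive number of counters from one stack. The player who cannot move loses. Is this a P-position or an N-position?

Compute the nim-sum pairwise:
3 XOR 8 = 11
11 XOR 8 = 3
3 XOR 8 = 11
11 XOR 11 = 0
The nim-sum is 0, so this is a P-position: the player to move is in a losing position under optimal play.

P-position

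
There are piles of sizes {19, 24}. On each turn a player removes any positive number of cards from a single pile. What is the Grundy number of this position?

11

Compute the nim-sum pairwise:
19 ⊕ 24 = 11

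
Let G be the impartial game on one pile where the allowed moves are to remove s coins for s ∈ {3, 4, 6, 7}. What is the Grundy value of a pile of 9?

Grundy values for subtraction set {3, 4, 6, 7}:
g(0) = mex{} = 0
g(1) = mex{} = 0
g(2) = mex{} = 0
g(3) = mex{0} = 1
g(4) = mex{0} = 1
g(5) = mex{0} = 1
g(6) = mex{0,1} = 2
g(7) = mex{0,1} = 2
g(8) = mex{0,1} = 2
g(9) = mex{0,1,2} = 3
So g(9) = 3.

3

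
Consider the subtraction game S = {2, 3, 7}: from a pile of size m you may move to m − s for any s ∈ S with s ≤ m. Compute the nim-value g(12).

Grundy values for subtraction set {2, 3, 7}:
g(0) = mex{} = 0
g(1) = mex{} = 0
g(2) = mex{0} = 1
g(3) = mex{0} = 1
g(4) = mex{0,1} = 2
g(5) = mex{1} = 0
g(6) = mex{1,2} = 0
g(7) = mex{0,2} = 1
g(8) = mex{0} = 1
g(9) = mex{0,1} = 2
g(10) = mex{1} = 0
g(11) = mex{1,2} = 0
g(12) = mex{0,2} = 1
So g(12) = 1.

1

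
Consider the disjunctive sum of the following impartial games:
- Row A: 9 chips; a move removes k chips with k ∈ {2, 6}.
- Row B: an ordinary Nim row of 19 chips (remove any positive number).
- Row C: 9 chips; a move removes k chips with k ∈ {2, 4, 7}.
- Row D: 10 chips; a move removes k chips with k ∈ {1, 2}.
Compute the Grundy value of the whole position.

Grundy values for row A (subtraction set {2, 6}):
k:     0  1  2  3  4  5  6  7  8  9
g(k):  0  0  1  1  0  0  1  1  0  0
So g(9) = 0.
Row B is a plain Nim row of size 19, so its Grundy value is 19.
Grundy values for row C (subtraction set {2, 4, 7}):
k:     0  1  2  3  4  5  6  7  8  9
g(k):  0  0  1  1  2  2  0  3  1  0
So g(9) = 0.
Build the Grundy sequence for row D with g(k) = mex{g(k−s) : s ∈ {1, 2}, s ≤ k}:
g(0) = mex{} = 0
g(1) = mex{0} = 1
g(2) = mex{0,1} = 2
g(3) = mex{1,2} = 0
g(4) = mex{0,2} = 1
g(5) = mex{0,1} = 2
g(6) = mex{1,2} = 0
g(7) = mex{0,2} = 1
g(8) = mex{0,1} = 2
g(9) = mex{1,2} = 0
g(10) = mex{0,2} = 1
So g(10) = 1.
The value of a disjunctive sum is the nim-sum of the parts.
Combined value = 0 XOR 19 XOR 0 XOR 1 = 18.

18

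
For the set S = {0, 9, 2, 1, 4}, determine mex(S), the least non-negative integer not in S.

The values 0, 1, 2 are all present; 3 is the first non-negative integer missing from the set.

3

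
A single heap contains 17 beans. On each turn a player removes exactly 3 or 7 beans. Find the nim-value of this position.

2

Grundy values for subtraction set {3, 7}:
k:     0  1  2  3  4  5  6  7  8  9 10 11 12 13 14 15 16 17
g(k):  0  0  0  1  1  1  0  2  2  1  0  0  0  1  1  1  0  2
So g(17) = 2.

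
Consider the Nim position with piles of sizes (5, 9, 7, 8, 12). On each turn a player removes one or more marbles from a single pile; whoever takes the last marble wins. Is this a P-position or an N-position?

N-position

Nim-sum: 5 XOR 9 XOR 7 XOR 8 XOR 12 = 15.
The nim-sum is 15 ≠ 0, so this is an N-position: the player to move can win.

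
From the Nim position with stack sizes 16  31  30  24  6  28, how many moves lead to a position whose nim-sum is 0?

5

Nim-sum: 16 ^ 31 ^ 30 ^ 24 ^ 6 ^ 28 = 19.
The overall nim-sum is X = 19. A stack of size p has a winning move iff p XOR X < p (reduce it to p XOR X).
  16: 16 XOR 19 = 3 < 16 — winning move (to 3).
  31: 31 XOR 19 = 12 < 31 — winning move (to 12).
  30: 30 XOR 19 = 13 < 30 — winning move (to 13).
  24: 24 XOR 19 = 11 < 24 — winning move (to 11).
  6: 6 XOR 19 = 21 ≥ 6 — no move.
  28: 28 XOR 19 = 15 < 28 — winning move (to 15).
That gives 5 winning moves.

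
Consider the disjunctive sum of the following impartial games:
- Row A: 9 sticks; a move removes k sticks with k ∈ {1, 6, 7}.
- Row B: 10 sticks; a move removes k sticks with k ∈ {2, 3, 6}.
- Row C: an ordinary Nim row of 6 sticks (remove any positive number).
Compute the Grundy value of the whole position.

5

Grundy values for row A (subtraction set {1, 6, 7}):
k:     0  1  2  3  4  5  6  7  8  9
g(k):  0  1  0  1  0  1  2  3  2  3
So g(9) = 3.
For row B, compute g(0), g(1), … with moves {2, 3, 6}:
k:     0  1  2  3  4  5  6  7  8  9 10
g(k):  0  0  1  1  2  0  3  1  2  0  0
So g(10) = 0.
Row C is a plain Nim row of size 6, so its Grundy value is 6.
By the Sprague-Grundy theorem, the Grundy value of a sum of independent games is the XOR of the component values.
Combined value = 3 ⊕ 0 ⊕ 6 = 5.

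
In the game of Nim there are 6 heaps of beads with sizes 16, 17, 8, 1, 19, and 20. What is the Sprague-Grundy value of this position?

15

Nim-sum: 16 ⊕ 17 ⊕ 8 ⊕ 1 ⊕ 19 ⊕ 20 = 15.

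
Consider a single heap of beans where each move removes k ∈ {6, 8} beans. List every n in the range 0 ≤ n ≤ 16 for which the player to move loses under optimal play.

0, 1, 2, 3, 4, 5, 14, 15, 16

Grundy values for subtraction set {6, 8}:
k:     0  1  2  3  4  5  6  7  8  9 10 11 12 13 14 15 16
g(k):  0  0  0  0  0  0  1  1  1  1  1  1  2  2  0  0  0
The P-positions (g = 0) in 0..16 are 0, 1, 2, 3, 4, 5, 14, 15, 16.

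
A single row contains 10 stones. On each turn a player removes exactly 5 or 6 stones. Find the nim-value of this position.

2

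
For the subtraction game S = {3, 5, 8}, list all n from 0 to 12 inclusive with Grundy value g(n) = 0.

0, 1, 2, 11, 12

Compute g(0), g(1), … for moves {3, 5, 8}:
g(0) = mex{} = 0
g(1) = mex{} = 0
g(2) = mex{} = 0
g(3) = mex{0} = 1
g(4) = mex{0} = 1
g(5) = mex{0} = 1
g(6) = mex{0,1} = 2
g(7) = mex{0,1} = 2
g(8) = mex{0,1} = 2
g(9) = mex{0,1,2} = 3
g(10) = mex{0,1,2} = 3
g(11) = mex{1,2} = 0
g(12) = mex{1,2,3} = 0
The P-positions (g = 0) in 0..12 are 0, 1, 2, 11, 12.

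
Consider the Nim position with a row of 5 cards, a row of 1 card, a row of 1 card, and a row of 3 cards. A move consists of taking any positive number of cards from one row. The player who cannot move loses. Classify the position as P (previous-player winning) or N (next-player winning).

N-position

Bitwise XOR of the heap sizes:
  101  (5)
  001  (1)
  001  (1)
  011  (3)
  ---
  110  (6)
The nim-sum is 6 ≠ 0, so this is an N-position: the player to move can win.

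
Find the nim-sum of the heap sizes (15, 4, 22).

Bitwise XOR of the heap sizes:
  01111  (15)
  00100  (4)
  10110  (22)
  -----
  11101  (29)

29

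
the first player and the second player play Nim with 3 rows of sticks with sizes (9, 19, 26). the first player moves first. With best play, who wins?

the second player wins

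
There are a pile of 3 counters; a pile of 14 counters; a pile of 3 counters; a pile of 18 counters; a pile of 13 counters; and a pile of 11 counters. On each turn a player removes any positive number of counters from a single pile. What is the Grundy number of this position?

Bitwise XOR of the heap sizes:
  00011  (3)
  01110  (14)
  00011  (3)
  10010  (18)
  01101  (13)
  01011  (11)
  -----
  11010  (26)

26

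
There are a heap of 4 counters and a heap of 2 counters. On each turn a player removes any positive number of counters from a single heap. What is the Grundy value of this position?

6

Compute the nim-sum pairwise:
4 ⊕ 2 = 6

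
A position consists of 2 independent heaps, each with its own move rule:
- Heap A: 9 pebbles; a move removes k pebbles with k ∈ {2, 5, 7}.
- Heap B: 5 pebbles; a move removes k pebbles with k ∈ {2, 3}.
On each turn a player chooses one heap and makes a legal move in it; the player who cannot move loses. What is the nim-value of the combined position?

Build the Grundy sequence for heap A with g(k) = mex{g(k−s) : s ∈ {2, 5, 7}, s ≤ k}:
k:     0  1  2  3  4  5  6  7  8  9
g(k):  0  0  1  1  0  2  1  3  2  2
So g(9) = 2.
For heap B, compute g(0), g(1), … with moves {2, 3}:
g(0) = mex{} = 0
g(1) = mex{} = 0
g(2) = mex{0} = 1
g(3) = mex{0} = 1
g(4) = mex{0,1} = 2
g(5) = mex{1} = 0
So g(5) = 0.
By the Sprague-Grundy theorem, the Grundy value of a sum of independent games is the XOR of the component values.
Combined value = 2 ⊕ 0 = 2.

2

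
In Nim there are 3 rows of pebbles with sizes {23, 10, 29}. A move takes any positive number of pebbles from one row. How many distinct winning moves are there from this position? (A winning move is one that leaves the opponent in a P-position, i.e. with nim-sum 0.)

0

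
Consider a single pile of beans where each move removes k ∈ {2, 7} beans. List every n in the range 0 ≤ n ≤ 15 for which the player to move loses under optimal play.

0, 1, 4, 5, 9, 10, 13, 14

Compute g(0), g(1), … for moves {2, 7}:
k:     0  1  2  3  4  5  6  7  8  9 10 11 12 13 14 15
g(k):  0  0  1  1  0  0  1  1  2  0  0  1  1  0  0  1
The P-positions (g = 0) in 0..15 are 0, 1, 4, 5, 9, 10, 13, 14.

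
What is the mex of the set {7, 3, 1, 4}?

0

0 is not in the set, so the mex is 0.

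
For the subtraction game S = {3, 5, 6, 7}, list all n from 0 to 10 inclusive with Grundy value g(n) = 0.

Compute g(0), g(1), … for moves {3, 5, 6, 7}:
k:     0  1  2  3  4  5  6  7  8  9 10
g(k):  0  0  0  1  1  1  2  2  2  3  0
The P-positions (g = 0) in 0..10 are 0, 1, 2, 10.

0, 1, 2, 10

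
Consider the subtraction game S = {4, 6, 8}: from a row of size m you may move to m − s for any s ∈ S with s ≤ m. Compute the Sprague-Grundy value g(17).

Compute g(0), g(1), … for moves {4, 6, 8}:
k:     0  1  2  3  4  5  6  7  8  9 10 11 12 13 14 15 16 17
g(k):  0  0  0  0  1  1  1  1  2  2  2  2  0  0  0  0  1  1
So g(17) = 1.

1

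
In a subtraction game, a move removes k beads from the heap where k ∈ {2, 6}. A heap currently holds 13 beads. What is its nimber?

Compute g(0), g(1), … for moves {2, 6}:
k:     0  1  2  3  4  5  6  7  8  9 10 11 12 13
g(k):  0  0  1  1  0  0  1  1  0  0  1  1  0  0
So g(13) = 0.

0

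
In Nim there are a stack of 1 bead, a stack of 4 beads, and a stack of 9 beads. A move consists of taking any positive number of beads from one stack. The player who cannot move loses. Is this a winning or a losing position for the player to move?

Winning position

Write each in binary and XOR column by column:
  0001  (1)
  0100  (4)
  1001  (9)
  ----
  1100  (12)
The nim-sum is 12 ≠ 0, so this is an N-position: the player to move can win.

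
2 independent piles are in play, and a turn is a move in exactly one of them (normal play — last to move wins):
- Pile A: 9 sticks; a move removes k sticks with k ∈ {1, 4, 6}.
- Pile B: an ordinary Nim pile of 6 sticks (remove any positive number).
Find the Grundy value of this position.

For pile A, compute g(0), g(1), … with moves {1, 4, 6}:
k:     0  1  2  3  4  5  6  7  8  9
g(k):  0  1  0  1  2  0  1  0  1  2
So g(9) = 2.
Pile B is a plain Nim pile of size 6, so its Grundy value is 6.
By the Sprague-Grundy theorem, the Grundy value of a sum of independent games is the XOR of the component values.
Combined value = 2 ⊕ 6 = 4.

4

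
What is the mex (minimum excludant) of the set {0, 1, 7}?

2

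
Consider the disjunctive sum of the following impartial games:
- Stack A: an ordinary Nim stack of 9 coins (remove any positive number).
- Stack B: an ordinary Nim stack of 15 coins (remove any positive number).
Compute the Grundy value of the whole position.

Stack A is a plain Nim stack of size 9, so its Grundy value is 9.
Stack B is a plain Nim stack of size 15, so its Grundy value is 15.
The value of a disjunctive sum is the nim-sum of the parts.
Combined value = 9 ⊕ 15 = 6.

6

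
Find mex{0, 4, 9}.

1

0 is in the set but 1 is not, so the mex is 1.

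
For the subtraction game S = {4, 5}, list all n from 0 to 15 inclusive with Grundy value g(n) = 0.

0, 1, 2, 3, 9, 10, 11, 12

Build the Grundy sequence with g(k) = mex{g(k−s) : s ∈ {4, 5}, s ≤ k}:
k:     0  1  2  3  4  5  6  7  8  9 10 11 12 13 14 15
g(k):  0  0  0  0  1  1  1  1  2  0  0  0  0  1  1  1
The P-positions (g = 0) in 0..15 are 0, 1, 2, 3, 9, 10, 11, 12.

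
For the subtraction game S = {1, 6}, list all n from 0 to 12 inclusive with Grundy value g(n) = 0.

0, 2, 4, 7, 9, 11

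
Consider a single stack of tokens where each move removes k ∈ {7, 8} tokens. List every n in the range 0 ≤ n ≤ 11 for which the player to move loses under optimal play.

0, 1, 2, 3, 4, 5, 6

Compute g(0), g(1), … for moves {7, 8}:
k:     0  1  2  3  4  5  6  7  8  9 10 11
g(k):  0  0  0  0  0  0  0  1  1  1  1  1
The P-positions (g = 0) in 0..11 are 0, 1, 2, 3, 4, 5, 6.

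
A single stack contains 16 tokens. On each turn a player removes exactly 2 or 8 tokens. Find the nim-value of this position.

1

Grundy values for subtraction set {2, 8}:
k:     0  1  2  3  4  5  6  7  8  9 10 11 12 13 14 15 16
g(k):  0  0  1  1  0  0  1  1  2  2  0  0  1  1  0  0  1
So g(16) = 1.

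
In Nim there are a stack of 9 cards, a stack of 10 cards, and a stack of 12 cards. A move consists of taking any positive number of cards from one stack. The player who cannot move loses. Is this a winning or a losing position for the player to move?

Compute the nim-sum pairwise:
9 ⊕ 10 = 3
3 ⊕ 12 = 15
The nim-sum is 15 ≠ 0, so this is an N-position: the player to move can win.

Winning position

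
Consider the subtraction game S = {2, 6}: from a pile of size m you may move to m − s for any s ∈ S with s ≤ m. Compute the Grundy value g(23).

1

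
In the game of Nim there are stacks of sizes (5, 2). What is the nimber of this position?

7

Bitwise XOR of the heap sizes:
  101  (5)
  010  (2)
  ---
  111  (7)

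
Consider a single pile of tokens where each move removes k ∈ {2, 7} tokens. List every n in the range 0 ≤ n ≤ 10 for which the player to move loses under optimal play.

0, 1, 4, 5, 9, 10

Build the Grundy sequence with g(k) = mex{g(k−s) : s ∈ {2, 7}, s ≤ k}:
k:     0  1  2  3  4  5  6  7  8  9 10
g(k):  0  0  1  1  0  0  1  1  2  0  0
The P-positions (g = 0) in 0..10 are 0, 1, 4, 5, 9, 10.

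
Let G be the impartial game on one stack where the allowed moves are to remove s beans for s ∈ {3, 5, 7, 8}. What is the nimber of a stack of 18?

2

Compute g(0), g(1), … for moves {3, 5, 7, 8}:
k:     0  1  2  3  4  5  6  7  8  9 10 11 12 13 14 15 16 17 18
g(k):  0  0  0  1  1  1  2  2  2  3  3  0  0  0  1  1  1  2  2
So g(18) = 2.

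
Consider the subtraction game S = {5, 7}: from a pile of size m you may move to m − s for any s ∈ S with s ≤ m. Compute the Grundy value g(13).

0

Build the Grundy sequence with g(k) = mex{g(k−s) : s ∈ {5, 7}, s ≤ k}:
g(0) = mex{} = 0
g(1) = mex{} = 0
g(2) = mex{} = 0
g(3) = mex{} = 0
g(4) = mex{} = 0
g(5) = mex{0} = 1
g(6) = mex{0} = 1
g(7) = mex{0} = 1
g(8) = mex{0} = 1
g(9) = mex{0} = 1
g(10) = mex{0,1} = 2
g(11) = mex{0,1} = 2
g(12) = mex{1} = 0
g(13) = mex{1} = 0
So g(13) = 0.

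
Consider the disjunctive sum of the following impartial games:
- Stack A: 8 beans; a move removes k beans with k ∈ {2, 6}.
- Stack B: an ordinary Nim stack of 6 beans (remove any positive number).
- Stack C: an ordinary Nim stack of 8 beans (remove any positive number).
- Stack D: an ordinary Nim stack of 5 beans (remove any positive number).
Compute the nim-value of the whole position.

11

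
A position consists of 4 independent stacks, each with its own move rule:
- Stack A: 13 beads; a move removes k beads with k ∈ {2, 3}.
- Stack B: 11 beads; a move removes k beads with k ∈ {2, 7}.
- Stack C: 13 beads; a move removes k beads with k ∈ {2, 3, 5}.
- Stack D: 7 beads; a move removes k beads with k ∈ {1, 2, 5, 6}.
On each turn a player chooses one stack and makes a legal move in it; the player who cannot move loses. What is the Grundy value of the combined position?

3

Grundy values for stack A (subtraction set {2, 3}):
g(0) = mex{} = 0
g(1) = mex{} = 0
g(2) = mex{0} = 1
g(3) = mex{0} = 1
g(4) = mex{0,1} = 2
g(5) = mex{1} = 0
g(6) = mex{1,2} = 0
g(7) = mex{0,2} = 1
g(8) = mex{0} = 1
g(9) = mex{0,1} = 2
g(10) = mex{1} = 0
g(11) = mex{1,2} = 0
g(12) = mex{0,2} = 1
g(13) = mex{0} = 1
So g(13) = 1.
Grundy values for stack B (subtraction set {2, 7}):
g(0) = mex{} = 0
g(1) = mex{} = 0
g(2) = mex{0} = 1
g(3) = mex{0} = 1
g(4) = mex{1} = 0
g(5) = mex{1} = 0
g(6) = mex{0} = 1
g(7) = mex{0} = 1
g(8) = mex{0,1} = 2
g(9) = mex{1} = 0
g(10) = mex{1,2} = 0
g(11) = mex{0} = 1
So g(11) = 1.
Build the Grundy sequence for stack C with g(k) = mex{g(k−s) : s ∈ {2, 3, 5}, s ≤ k}:
k:     0  1  2  3  4  5  6  7  8  9 10 11 12 13
g(k):  0  0  1  1  2  2  3  0  0  1  1  2  2  3
So g(13) = 3.
Build the Grundy sequence for stack D with g(k) = mex{g(k−s) : s ∈ {1, 2, 5, 6}, s ≤ k}:
g(0) = mex{} = 0
g(1) = mex{0} = 1
g(2) = mex{0,1} = 2
g(3) = mex{1,2} = 0
g(4) = mex{0,2} = 1
g(5) = mex{0,1} = 2
g(6) = mex{0,1,2} = 3
g(7) = mex{1,2,3} = 0
So g(7) = 0.
The value of a disjunctive sum is the nim-sum of the parts.
Combined value = 1 XOR 1 XOR 3 XOR 0 = 3.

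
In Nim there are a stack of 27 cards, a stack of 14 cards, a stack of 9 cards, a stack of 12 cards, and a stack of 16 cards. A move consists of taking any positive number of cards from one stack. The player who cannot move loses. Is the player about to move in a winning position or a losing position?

Losing position

Write each in binary and XOR column by column:
  11011  (27)
  01110  (14)
  01001  (9)
  01100  (12)
  10000  (16)
  -----
  00000  (0)
The nim-sum is 0, so this is a P-position: the player to move is in a losing position under optimal play.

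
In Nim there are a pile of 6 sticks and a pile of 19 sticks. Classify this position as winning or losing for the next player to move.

Nim-sum: 6 XOR 19 = 21.
The nim-sum is 21 ≠ 0, so this is an N-position: the player to move can win.

Winning position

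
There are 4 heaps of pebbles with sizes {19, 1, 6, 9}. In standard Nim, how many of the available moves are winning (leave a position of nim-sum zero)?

Write each in binary and XOR column by column:
  10011  (19)
  00001  (1)
  00110  (6)
  01001  (9)
  -----
  11101  (29)
The overall nim-sum is X = 29. A heap of size p has a winning move iff p XOR X < p (reduce it to p XOR X).
  19: 19 XOR 29 = 14 < 19 — winning move (to 14).
  1: 1 XOR 29 = 28 ≥ 1 — no move.
  6: 6 XOR 29 = 27 ≥ 6 — no move.
  9: 9 XOR 29 = 20 ≥ 9 — no move.
That gives 1 winning move.

1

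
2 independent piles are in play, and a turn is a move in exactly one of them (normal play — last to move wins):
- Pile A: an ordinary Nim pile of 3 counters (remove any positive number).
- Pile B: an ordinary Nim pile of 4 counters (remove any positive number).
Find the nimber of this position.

Pile A is a plain Nim pile of size 3, so its Grundy value is 3.
Pile B is a plain Nim pile of size 4, so its Grundy value is 4.
By the Sprague-Grundy theorem, the Grundy value of a sum of independent games is the XOR of the component values.
Combined value = 3 ⊕ 4 = 7.

7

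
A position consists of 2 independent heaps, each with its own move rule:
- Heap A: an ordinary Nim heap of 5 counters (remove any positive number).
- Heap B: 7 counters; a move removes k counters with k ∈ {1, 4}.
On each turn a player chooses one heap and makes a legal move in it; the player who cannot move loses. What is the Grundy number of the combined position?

Heap A is a plain Nim heap of size 5, so its Grundy value is 5.
Grundy values for heap B (subtraction set {1, 4}):
k:     0  1  2  3  4  5  6  7
g(k):  0  1  0  1  2  0  1  0
So g(7) = 0.
By the Sprague-Grundy theorem, the Grundy value of a sum of independent games is the XOR of the component values.
Combined value = 5 XOR 0 = 5.

5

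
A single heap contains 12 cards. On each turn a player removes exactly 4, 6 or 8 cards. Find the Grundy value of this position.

0

Grundy values for subtraction set {4, 6, 8}:
k:     0  1  2  3  4  5  6  7  8  9 10 11 12
g(k):  0  0  0  0  1  1  1  1  2  2  2  2  0
So g(12) = 0.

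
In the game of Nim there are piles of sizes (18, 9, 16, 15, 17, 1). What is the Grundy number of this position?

Compute the nim-sum pairwise:
18 XOR 9 = 27
27 XOR 16 = 11
11 XOR 15 = 4
4 XOR 17 = 21
21 XOR 1 = 20

20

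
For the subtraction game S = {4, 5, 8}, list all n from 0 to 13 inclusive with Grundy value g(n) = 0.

Grundy values for subtraction set {4, 5, 8}:
g(0) = mex{} = 0
g(1) = mex{} = 0
g(2) = mex{} = 0
g(3) = mex{} = 0
g(4) = mex{0} = 1
g(5) = mex{0} = 1
g(6) = mex{0} = 1
g(7) = mex{0} = 1
g(8) = mex{0,1} = 2
g(9) = mex{0,1} = 2
g(10) = mex{0,1} = 2
g(11) = mex{0,1} = 2
g(12) = mex{1,2} = 0
g(13) = mex{1,2} = 0
The P-positions (g = 0) in 0..13 are 0, 1, 2, 3, 12, 13.

0, 1, 2, 3, 12, 13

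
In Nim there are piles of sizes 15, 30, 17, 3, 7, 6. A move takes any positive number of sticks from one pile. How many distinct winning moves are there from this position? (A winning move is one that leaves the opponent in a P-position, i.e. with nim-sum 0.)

5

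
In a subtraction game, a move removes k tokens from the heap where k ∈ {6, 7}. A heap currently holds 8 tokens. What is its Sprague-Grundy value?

1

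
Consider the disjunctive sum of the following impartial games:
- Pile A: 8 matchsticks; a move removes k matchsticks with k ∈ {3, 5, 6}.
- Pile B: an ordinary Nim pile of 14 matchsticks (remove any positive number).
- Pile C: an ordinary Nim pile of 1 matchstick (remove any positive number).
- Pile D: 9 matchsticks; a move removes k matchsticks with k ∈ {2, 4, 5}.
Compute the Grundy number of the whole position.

Grundy values for pile A (subtraction set {3, 5, 6}):
k:     0  1  2  3  4  5  6  7  8
g(k):  0  0  0  1  1  1  2  2  2
So g(8) = 2.
Pile B is a plain Nim pile of size 14, so its Grundy value is 14.
Pile C is a plain Nim pile of size 1, so its Grundy value is 1.
Grundy values for pile D (subtraction set {2, 4, 5}):
k:     0  1  2  3  4  5  6  7  8  9
g(k):  0  0  1  1  2  2  3  0  0  1
So g(9) = 1.
The value of a disjunctive sum is the nim-sum of the parts.
Combined value = 2 ⊕ 14 ⊕ 1 ⊕ 1 = 12.

12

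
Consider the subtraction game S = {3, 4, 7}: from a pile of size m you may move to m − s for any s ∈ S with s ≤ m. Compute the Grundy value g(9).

Grundy values for subtraction set {3, 4, 7}:
g(0) = mex{} = 0
g(1) = mex{} = 0
g(2) = mex{} = 0
g(3) = mex{0} = 1
g(4) = mex{0} = 1
g(5) = mex{0} = 1
g(6) = mex{0,1} = 2
g(7) = mex{0,1} = 2
g(8) = mex{0,1} = 2
g(9) = mex{0,1,2} = 3
So g(9) = 3.

3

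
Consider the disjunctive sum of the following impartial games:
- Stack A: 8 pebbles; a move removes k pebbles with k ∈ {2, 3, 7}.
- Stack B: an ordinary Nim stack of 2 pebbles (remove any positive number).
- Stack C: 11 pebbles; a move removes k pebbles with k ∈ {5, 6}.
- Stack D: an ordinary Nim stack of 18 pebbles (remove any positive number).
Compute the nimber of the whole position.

Grundy values for stack A (subtraction set {2, 3, 7}):
g(0) = mex{} = 0
g(1) = mex{} = 0
g(2) = mex{0} = 1
g(3) = mex{0} = 1
g(4) = mex{0,1} = 2
g(5) = mex{1} = 0
g(6) = mex{1,2} = 0
g(7) = mex{0,2} = 1
g(8) = mex{0} = 1
So g(8) = 1.
Stack B is a plain Nim stack of size 2, so its Grundy value is 2.
Grundy values for stack C (subtraction set {5, 6}):
k:     0  1  2  3  4  5  6  7  8  9 10 11
g(k):  0  0  0  0  0  1  1  1  1  1  2  0
So g(11) = 0.
Stack D is a plain Nim stack of size 18, so its Grundy value is 18.
The value of a disjunctive sum is the nim-sum of the parts.
Combined value = 1 XOR 2 XOR 0 XOR 18 = 17.

17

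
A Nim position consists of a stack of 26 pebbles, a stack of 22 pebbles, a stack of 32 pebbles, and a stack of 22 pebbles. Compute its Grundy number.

Bitwise XOR of the heap sizes:
  011010  (26)
  010110  (22)
  100000  (32)
  010110  (22)
  ------
  111010  (58)

58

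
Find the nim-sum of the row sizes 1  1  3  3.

0

In binary:
  01  (1)
  01  (1)
  11  (3)
  11  (3)
  --
  00  (0)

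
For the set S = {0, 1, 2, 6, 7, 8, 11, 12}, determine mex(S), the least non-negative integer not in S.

3

The values 0, 1, 2 are all present; 3 is the first non-negative integer missing from the set.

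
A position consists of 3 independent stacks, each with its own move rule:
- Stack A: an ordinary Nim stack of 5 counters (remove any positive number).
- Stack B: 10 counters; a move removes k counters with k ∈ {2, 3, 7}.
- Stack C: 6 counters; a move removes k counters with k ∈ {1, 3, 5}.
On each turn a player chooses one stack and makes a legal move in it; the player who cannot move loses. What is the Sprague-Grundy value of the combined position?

5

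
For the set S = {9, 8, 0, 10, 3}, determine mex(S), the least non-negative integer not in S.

1

0 is in the set but 1 is not, so the mex is 1.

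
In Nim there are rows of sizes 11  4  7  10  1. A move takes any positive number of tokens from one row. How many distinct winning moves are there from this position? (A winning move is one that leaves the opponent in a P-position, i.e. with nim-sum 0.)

Bitwise XOR of the heap sizes:
  1011  (11)
  0100  (4)
  0111  (7)
  1010  (10)
  0001  (1)
  ----
  0011  (3)
The overall nim-sum is X = 3. A row of size p has a winning move iff p XOR X < p (reduce it to p XOR X).
  11: 11 XOR 3 = 8 < 11 — winning move (to 8).
  4: 4 XOR 3 = 7 ≥ 4 — no move.
  7: 7 XOR 3 = 4 < 7 — winning move (to 4).
  10: 10 XOR 3 = 9 < 10 — winning move (to 9).
  1: 1 XOR 3 = 2 ≥ 1 — no move.
That gives 3 winning moves.

3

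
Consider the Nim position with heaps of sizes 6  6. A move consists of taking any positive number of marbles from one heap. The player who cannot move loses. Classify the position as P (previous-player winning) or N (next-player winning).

P-position

Bitwise XOR of the heap sizes:
  110  (6)
  110  (6)
  ---
  000  (0)
The nim-sum is 0, so this is a P-position: the player to move is in a losing position under optimal play.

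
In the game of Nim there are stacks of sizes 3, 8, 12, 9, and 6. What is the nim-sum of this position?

8

Compute the nim-sum pairwise:
3 ^ 8 = 11
11 ^ 12 = 7
7 ^ 9 = 14
14 ^ 6 = 8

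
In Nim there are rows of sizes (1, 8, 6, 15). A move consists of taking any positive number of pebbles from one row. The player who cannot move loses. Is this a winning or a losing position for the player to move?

Bitwise XOR of the heap sizes:
  0001  (1)
  1000  (8)
  0110  (6)
  1111  (15)
  ----
  0000  (0)
The nim-sum is 0, so this is a P-position: the player to move is in a losing position under optimal play.

Losing position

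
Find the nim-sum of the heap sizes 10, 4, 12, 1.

3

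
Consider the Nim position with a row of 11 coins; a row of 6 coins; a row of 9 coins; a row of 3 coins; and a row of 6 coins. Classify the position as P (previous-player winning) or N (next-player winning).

Compute the nim-sum pairwise:
11 ⊕ 6 = 13
13 ⊕ 9 = 4
4 ⊕ 3 = 7
7 ⊕ 6 = 1
The nim-sum is 1 ≠ 0, so this is an N-position: the player to move can win.

N-position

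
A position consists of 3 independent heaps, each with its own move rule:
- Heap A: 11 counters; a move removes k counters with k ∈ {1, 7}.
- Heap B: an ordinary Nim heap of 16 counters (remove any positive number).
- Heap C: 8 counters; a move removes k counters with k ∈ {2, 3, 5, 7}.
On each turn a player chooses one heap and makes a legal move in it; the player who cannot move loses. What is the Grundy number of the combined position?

Grundy values for heap A (subtraction set {1, 7}):
k:     0  1  2  3  4  5  6  7  8  9 10 11
g(k):  0  1  0  1  0  1  0  1  0  1  0  1
So g(11) = 1.
Heap B is a plain Nim heap of size 16, so its Grundy value is 16.
Grundy values for heap C (subtraction set {2, 3, 5, 7}):
k:     0  1  2  3  4  5  6  7  8
g(k):  0  0  1  1  2  2  3  3  4
So g(8) = 4.
The value of a disjunctive sum is the nim-sum of the parts.
Combined value = 1 XOR 16 XOR 4 = 21.

21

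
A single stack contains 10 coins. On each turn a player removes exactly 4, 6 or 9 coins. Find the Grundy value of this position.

2

Grundy values for subtraction set {4, 6, 9}:
g(0) = mex{} = 0
g(1) = mex{} = 0
g(2) = mex{} = 0
g(3) = mex{} = 0
g(4) = mex{0} = 1
g(5) = mex{0} = 1
g(6) = mex{0} = 1
g(7) = mex{0} = 1
g(8) = mex{0,1} = 2
g(9) = mex{0,1} = 2
g(10) = mex{0,1} = 2
So g(10) = 2.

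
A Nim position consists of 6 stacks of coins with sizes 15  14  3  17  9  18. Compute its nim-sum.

8

Nim-sum: 15 ^ 14 ^ 3 ^ 17 ^ 9 ^ 18 = 8.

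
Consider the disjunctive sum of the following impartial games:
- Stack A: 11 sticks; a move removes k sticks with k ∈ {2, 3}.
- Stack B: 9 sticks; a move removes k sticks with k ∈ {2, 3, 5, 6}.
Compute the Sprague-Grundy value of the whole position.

0

Build the Grundy sequence for stack A with g(k) = mex{g(k−s) : s ∈ {2, 3}, s ≤ k}:
k:     0  1  2  3  4  5  6  7  8  9 10 11
g(k):  0  0  1  1  2  0  0  1  1  2  0  0
So g(11) = 0.
For stack B, compute g(0), g(1), … with moves {2, 3, 5, 6}:
g(0) = mex{} = 0
g(1) = mex{} = 0
g(2) = mex{0} = 1
g(3) = mex{0} = 1
g(4) = mex{0,1} = 2
g(5) = mex{0,1} = 2
g(6) = mex{0,1,2} = 3
g(7) = mex{0,1,2} = 3
g(8) = mex{1,2,3} = 0
g(9) = mex{1,2,3} = 0
So g(9) = 0.
The value of a disjunctive sum is the nim-sum of the parts.
Combined value = 0 XOR 0 = 0.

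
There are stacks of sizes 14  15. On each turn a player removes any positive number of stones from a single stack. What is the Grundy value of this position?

Bitwise XOR of the heap sizes:
  1110  (14)
  1111  (15)
  ----
  0001  (1)

1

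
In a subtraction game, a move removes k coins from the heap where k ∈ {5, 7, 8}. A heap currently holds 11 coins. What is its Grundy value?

2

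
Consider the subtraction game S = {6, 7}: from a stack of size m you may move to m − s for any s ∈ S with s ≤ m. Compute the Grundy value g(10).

1

Build the Grundy sequence with g(k) = mex{g(k−s) : s ∈ {6, 7}, s ≤ k}:
g(0) = mex{} = 0
g(1) = mex{} = 0
g(2) = mex{} = 0
g(3) = mex{} = 0
g(4) = mex{} = 0
g(5) = mex{} = 0
g(6) = mex{0} = 1
g(7) = mex{0} = 1
g(8) = mex{0} = 1
g(9) = mex{0} = 1
g(10) = mex{0} = 1
So g(10) = 1.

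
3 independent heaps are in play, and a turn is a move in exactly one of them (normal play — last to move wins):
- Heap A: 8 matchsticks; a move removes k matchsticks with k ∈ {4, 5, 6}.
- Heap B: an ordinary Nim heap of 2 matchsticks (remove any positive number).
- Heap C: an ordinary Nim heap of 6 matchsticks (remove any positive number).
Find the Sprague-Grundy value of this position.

6

Build the Grundy sequence for heap A with g(k) = mex{g(k−s) : s ∈ {4, 5, 6}, s ≤ k}:
k:     0  1  2  3  4  5  6  7  8
g(k):  0  0  0  0  1  1  1  1  2
So g(8) = 2.
Heap B is a plain Nim heap of size 2, so its Grundy value is 2.
Heap C is a plain Nim heap of size 6, so its Grundy value is 6.
By the Sprague-Grundy theorem, the Grundy value of a sum of independent games is the XOR of the component values.
Combined value = 2 XOR 2 XOR 6 = 6.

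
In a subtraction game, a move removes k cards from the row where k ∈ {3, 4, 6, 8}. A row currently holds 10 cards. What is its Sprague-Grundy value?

Compute g(0), g(1), … for moves {3, 4, 6, 8}:
k:     0  1  2  3  4  5  6  7  8  9 10
g(k):  0  0  0  1  1  1  2  2  2  3  3
So g(10) = 3.

3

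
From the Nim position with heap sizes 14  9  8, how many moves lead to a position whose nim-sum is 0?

3

Write each in binary and XOR column by column:
  1110  (14)
  1001  (9)
  1000  (8)
  ----
  1111  (15)
The overall nim-sum is X = 15. A heap of size p has a winning move iff p XOR X < p (reduce it to p XOR X).
  14: 14 XOR 15 = 1 < 14 — winning move (to 1).
  9: 9 XOR 15 = 6 < 9 — winning move (to 6).
  8: 8 XOR 15 = 7 < 8 — winning move (to 7).
That gives 3 winning moves.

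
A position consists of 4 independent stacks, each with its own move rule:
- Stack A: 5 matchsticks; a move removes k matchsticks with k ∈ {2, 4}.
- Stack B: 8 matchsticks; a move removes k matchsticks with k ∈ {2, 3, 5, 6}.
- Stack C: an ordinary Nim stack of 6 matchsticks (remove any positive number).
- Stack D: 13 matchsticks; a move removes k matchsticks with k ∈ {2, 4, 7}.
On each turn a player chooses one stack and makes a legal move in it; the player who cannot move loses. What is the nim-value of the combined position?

For stack A, compute g(0), g(1), … with moves {2, 4}:
g(0) = mex{} = 0
g(1) = mex{} = 0
g(2) = mex{0} = 1
g(3) = mex{0} = 1
g(4) = mex{0,1} = 2
g(5) = mex{0,1} = 2
So g(5) = 2.
Build the Grundy sequence for stack B with g(k) = mex{g(k−s) : s ∈ {2, 3, 5, 6}, s ≤ k}:
g(0) = mex{} = 0
g(1) = mex{} = 0
g(2) = mex{0} = 1
g(3) = mex{0} = 1
g(4) = mex{0,1} = 2
g(5) = mex{0,1} = 2
g(6) = mex{0,1,2} = 3
g(7) = mex{0,1,2} = 3
g(8) = mex{1,2,3} = 0
So g(8) = 0.
Stack C is a plain Nim stack of size 6, so its Grundy value is 6.
Grundy values for stack D (subtraction set {2, 4, 7}):
g(0) = mex{} = 0
g(1) = mex{} = 0
g(2) = mex{0} = 1
g(3) = mex{0} = 1
g(4) = mex{0,1} = 2
g(5) = mex{0,1} = 2
g(6) = mex{1,2} = 0
g(7) = mex{0,1,2} = 3
g(8) = mex{0,2} = 1
g(9) = mex{1,2,3} = 0
g(10) = mex{0,1} = 2
g(11) = mex{0,2,3} = 1
g(12) = mex{1,2} = 0
g(13) = mex{0,1} = 2
So g(13) = 2.
By the Sprague-Grundy theorem, the Grundy value of a sum of independent games is the XOR of the component values.
Combined value = 2 XOR 0 XOR 6 XOR 2 = 6.

6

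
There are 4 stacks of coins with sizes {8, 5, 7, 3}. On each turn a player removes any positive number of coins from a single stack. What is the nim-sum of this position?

9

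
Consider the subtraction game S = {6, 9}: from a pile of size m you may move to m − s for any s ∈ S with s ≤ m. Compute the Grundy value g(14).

2

Grundy values for subtraction set {6, 9}:
k:     0  1  2  3  4  5  6  7  8  9 10 11 12 13 14
g(k):  0  0  0  0  0  0  1  1  1  1  1  1  2  2  2
So g(14) = 2.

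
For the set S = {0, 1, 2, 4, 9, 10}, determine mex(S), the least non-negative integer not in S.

The values 0, 1, 2 are all present; 3 is the first non-negative integer missing from the set.

3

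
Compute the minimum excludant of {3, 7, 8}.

0

0 is not in the set, so the mex is 0.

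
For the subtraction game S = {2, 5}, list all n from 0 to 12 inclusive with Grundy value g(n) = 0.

Build the Grundy sequence with g(k) = mex{g(k−s) : s ∈ {2, 5}, s ≤ k}:
k:     0  1  2  3  4  5  6  7  8  9 10 11 12
g(k):  0  0  1  1  0  2  1  0  0  1  1  0  2
The P-positions (g = 0) in 0..12 are 0, 1, 4, 7, 8, 11.

0, 1, 4, 7, 8, 11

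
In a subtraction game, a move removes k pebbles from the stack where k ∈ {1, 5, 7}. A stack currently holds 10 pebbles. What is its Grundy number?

0

Grundy values for subtraction set {1, 5, 7}:
k:     0  1  2  3  4  5  6  7  8  9 10
g(k):  0  1  0  1  0  1  0  1  0  1  0
So g(10) = 0.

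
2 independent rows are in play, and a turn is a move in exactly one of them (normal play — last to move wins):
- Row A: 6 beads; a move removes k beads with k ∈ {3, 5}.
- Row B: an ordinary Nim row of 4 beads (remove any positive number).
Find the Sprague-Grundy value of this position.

6

Build the Grundy sequence for row A with g(k) = mex{g(k−s) : s ∈ {3, 5}, s ≤ k}:
g(0) = mex{} = 0
g(1) = mex{} = 0
g(2) = mex{} = 0
g(3) = mex{0} = 1
g(4) = mex{0} = 1
g(5) = mex{0} = 1
g(6) = mex{0,1} = 2
So g(6) = 2.
Row B is a plain Nim row of size 4, so its Grundy value is 4.
The value of a disjunctive sum is the nim-sum of the parts.
Combined value = 2 ⊕ 4 = 6.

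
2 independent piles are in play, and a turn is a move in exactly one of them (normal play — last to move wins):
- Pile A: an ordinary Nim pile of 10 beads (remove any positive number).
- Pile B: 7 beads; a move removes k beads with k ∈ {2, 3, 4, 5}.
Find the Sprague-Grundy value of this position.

Pile A is a plain Nim pile of size 10, so its Grundy value is 10.
Grundy values for pile B (subtraction set {2, 3, 4, 5}):
k:     0  1  2  3  4  5  6  7
g(k):  0  0  1  1  2  2  3  0
So g(7) = 0.
The value of a disjunctive sum is the nim-sum of the parts.
Combined value = 10 XOR 0 = 10.

10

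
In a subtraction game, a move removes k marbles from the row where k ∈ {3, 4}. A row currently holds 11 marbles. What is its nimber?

1

Grundy values for subtraction set {3, 4}:
k:     0  1  2  3  4  5  6  7  8  9 10 11
g(k):  0  0  0  1  1  1  2  0  0  0  1  1
So g(11) = 1.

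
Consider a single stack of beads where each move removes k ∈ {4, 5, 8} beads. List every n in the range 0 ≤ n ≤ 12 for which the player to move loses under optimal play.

0, 1, 2, 3, 12

Build the Grundy sequence with g(k) = mex{g(k−s) : s ∈ {4, 5, 8}, s ≤ k}:
k:     0  1  2  3  4  5  6  7  8  9 10 11 12
g(k):  0  0  0  0  1  1  1  1  2  2  2  2  0
The P-positions (g = 0) in 0..12 are 0, 1, 2, 3, 12.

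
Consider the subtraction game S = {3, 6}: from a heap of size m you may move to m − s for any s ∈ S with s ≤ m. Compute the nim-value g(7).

Build the Grundy sequence with g(k) = mex{g(k−s) : s ∈ {3, 6}, s ≤ k}:
g(0) = mex{} = 0
g(1) = mex{} = 0
g(2) = mex{} = 0
g(3) = mex{0} = 1
g(4) = mex{0} = 1
g(5) = mex{0} = 1
g(6) = mex{0,1} = 2
g(7) = mex{0,1} = 2
So g(7) = 2.

2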